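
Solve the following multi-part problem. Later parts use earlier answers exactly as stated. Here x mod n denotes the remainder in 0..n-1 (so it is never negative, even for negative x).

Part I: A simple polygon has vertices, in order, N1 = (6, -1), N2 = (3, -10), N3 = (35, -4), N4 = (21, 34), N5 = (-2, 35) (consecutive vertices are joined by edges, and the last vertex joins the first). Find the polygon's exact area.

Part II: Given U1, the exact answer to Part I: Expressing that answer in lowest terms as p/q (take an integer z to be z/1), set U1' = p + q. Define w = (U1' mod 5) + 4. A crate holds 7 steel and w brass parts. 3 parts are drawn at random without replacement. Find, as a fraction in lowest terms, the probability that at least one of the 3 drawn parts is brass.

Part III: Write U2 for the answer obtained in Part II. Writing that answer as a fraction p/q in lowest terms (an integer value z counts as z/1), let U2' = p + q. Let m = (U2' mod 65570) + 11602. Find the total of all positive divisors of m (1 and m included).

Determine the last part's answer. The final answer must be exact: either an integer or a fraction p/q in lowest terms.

13360

Part I: cross terms: (6*-10 - 3*-1)=-57, (3*-4 - 35*-10)=338, (35*34 - 21*-4)=1274, (21*35 - -2*34)=803, (-2*-1 - 6*35)=-208; twice the area = |2150| = 2150; area = 1075; answer 1075
Part II: U1 = 1075; threaded value p + q = 1076; w = 5; total draws C(12,3) = 220; complement C(7,3) = 35; favorable 220 - 35 = 185; P = 37/44; answer 37/44
Part III: U2 = 37/44; threaded value p + q = 81; m = 11683; 11683 = 7 * 1669; sigma = (1 + 7) * (1 + 1669) = 8 * 1670 = 13360; answer 13360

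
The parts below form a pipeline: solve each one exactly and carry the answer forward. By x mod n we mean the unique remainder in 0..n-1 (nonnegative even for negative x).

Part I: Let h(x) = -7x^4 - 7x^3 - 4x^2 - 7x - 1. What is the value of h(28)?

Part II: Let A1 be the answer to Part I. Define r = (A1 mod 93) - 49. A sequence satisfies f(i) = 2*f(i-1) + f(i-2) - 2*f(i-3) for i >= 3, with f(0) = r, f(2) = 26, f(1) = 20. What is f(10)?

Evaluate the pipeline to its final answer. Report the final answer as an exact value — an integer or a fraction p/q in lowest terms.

Part I: -7*(28)^4 - 7*(28)^3 - 4*(28)^2 - 7*(28)^1 - 1 = (-4302592) + (-153664) + (-3136) + (-196) + (-1) = -4459589; answer -4459589
Part II: A1 = -4459589; r = -9; f(3) = 2*(26) + 1*(20) - 2*(-9) = 90; iterating: f(3)=90, f(4)=166, f(5)=370, f(6)=726, f(7)=1490, f(8)=2966, f(9)=5970, f(10)=11926; answer 11926

11926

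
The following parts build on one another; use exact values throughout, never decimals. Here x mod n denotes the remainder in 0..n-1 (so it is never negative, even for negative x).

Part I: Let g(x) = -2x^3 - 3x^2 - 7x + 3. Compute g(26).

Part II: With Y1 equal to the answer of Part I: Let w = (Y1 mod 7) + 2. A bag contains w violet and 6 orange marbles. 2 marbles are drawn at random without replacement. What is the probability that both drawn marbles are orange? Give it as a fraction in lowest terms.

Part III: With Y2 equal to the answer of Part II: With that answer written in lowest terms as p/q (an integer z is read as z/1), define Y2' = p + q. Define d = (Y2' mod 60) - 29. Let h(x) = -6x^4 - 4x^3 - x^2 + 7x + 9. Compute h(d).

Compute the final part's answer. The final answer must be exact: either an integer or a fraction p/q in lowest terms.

-241561

Part I: -2*(26)^3 - 3*(26)^2 - 7*(26)^1 + 3 = (-35152) + (-2028) + (-182) + (3) = -37359; answer -37359
Part II: Y1 = -37359; w = 2; total draws C(8,2) = 28; favorable C(6,2) = 15; P = 15/28; answer 15/28
Part III: Y2 = 15/28; threaded value p + q = 43; d = 14; -6*(14)^4 - 4*(14)^3 - 1*(14)^2 + 7*(14)^1 + 9 = (-230496) + (-10976) + (-196) + (98) + (9) = -241561; answer -241561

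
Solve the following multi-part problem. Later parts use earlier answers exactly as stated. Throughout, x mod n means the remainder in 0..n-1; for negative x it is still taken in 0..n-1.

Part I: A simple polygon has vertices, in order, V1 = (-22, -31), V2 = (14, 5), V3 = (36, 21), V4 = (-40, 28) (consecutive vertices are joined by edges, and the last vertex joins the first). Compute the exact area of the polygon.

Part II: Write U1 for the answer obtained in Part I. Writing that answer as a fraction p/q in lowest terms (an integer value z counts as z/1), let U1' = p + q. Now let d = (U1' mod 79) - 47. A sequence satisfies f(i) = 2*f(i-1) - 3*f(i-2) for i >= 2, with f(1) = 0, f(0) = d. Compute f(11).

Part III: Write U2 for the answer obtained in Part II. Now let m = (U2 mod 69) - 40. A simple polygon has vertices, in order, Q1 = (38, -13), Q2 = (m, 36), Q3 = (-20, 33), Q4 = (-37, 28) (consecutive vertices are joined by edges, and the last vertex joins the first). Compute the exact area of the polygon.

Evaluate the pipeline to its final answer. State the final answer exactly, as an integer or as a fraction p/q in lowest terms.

Part I: cross terms: (-22*5 - 14*-31)=324, (14*21 - 36*5)=114, (36*28 - -40*21)=1848, (-40*-31 - -22*28)=1856; twice the area = |4142| = 4142; area = 2071; answer 2071
Part II: U1 = 2071; threaded value p + q = 2072; d = -29; f(2) = 2*(0) - 3*(-29) = 87; iterating: f(2)=87, f(3)=174, f(4)=87, f(5)=-348, f(6)=-957, f(7)=-870, f(8)=1131, f(9)=4872, f(10)=6351, f(11)=-1914; answer -1914
Part III: U2 = -1914; m = -22; cross terms: (38*36 - -22*-13)=1082, (-22*33 - -20*36)=-6, (-20*28 - -37*33)=661, (-37*-13 - 38*28)=-583; twice the area = |1154| = 1154; area = 577; answer 577

577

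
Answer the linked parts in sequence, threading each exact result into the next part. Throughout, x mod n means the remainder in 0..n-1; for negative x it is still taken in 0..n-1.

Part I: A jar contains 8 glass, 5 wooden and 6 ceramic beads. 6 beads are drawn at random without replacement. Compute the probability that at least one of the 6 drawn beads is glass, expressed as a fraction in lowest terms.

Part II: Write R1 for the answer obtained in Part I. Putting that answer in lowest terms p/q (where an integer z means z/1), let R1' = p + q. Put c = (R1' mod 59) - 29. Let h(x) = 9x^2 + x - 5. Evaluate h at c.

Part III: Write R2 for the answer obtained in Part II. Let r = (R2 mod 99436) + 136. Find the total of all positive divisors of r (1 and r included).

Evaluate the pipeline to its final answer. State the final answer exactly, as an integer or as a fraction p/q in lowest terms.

2964

Part I: total draws C(19,6) = 27132; complement C(11,6) = 462; favorable 27132 - 462 = 26670; P = 635/646; answer 635/646
Part II: R1 = 635/646; threaded value p + q = 1281; c = 13; 9*(13)^2 + 1*(13)^1 - 5 = (1521) + (13) + (-5) = 1529; answer 1529
Part III: R2 = 1529; r = 1665; 1665 = 3^2 * 5 * 37; sigma = (1 + 3 + 9) * (1 + 5) * (1 + 37) = 13 * 6 * 38 = 2964; answer 2964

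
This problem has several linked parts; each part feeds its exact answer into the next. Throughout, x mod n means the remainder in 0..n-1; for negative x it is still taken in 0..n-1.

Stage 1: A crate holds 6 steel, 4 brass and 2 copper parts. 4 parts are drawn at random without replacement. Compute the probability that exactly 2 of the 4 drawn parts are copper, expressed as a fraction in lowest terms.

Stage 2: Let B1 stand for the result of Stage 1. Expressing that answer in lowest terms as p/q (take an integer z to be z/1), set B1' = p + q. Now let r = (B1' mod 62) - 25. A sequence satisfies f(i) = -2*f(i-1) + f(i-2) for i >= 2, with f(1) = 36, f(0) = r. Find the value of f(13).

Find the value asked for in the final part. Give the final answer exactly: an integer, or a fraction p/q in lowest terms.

Stage 1: total draws C(12,4) = 495; favorable C(2,2)*C(10,2) = 45; P = 1/11; answer 1/11
Stage 2: B1 = 1/11; threaded value p + q = 12; r = -13; f(2) = -2*(36) + 1*(-13) = -85; iterating: f(2)=-85, f(3)=206, f(4)=-497, f(5)=1200, f(6)=-2897, f(7)=6994, f(8)=-16885, f(9)=40764, f(10)=-98413, f(11)=237590, f(12)=-573593, f(13)=1384776; answer 1384776

1384776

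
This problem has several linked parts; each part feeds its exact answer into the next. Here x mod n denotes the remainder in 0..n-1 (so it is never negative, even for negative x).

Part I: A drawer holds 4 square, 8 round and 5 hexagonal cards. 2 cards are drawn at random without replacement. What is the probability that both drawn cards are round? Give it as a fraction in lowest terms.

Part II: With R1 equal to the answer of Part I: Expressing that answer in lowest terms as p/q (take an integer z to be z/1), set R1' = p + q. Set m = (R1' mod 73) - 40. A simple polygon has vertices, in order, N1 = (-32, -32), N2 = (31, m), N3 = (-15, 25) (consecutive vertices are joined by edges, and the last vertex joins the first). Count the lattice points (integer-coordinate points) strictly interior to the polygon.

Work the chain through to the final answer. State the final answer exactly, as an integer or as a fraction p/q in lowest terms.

Part I: total draws C(17,2) = 136; favorable C(8,2) = 28; P = 7/34; answer 7/34
Part II: R1 = 7/34; threaded value p + q = 41; m = 1; cross terms: (-32*1 - 31*-32)=960, (31*25 - -15*1)=790, (-15*-32 - -32*25)=1280; twice the area = |3030| = 3030; area = 1515; boundary points = 3 + 2 + 1 = 6; strictly interior points = area - boundary/2 + 1 = 1513; answer 1513

1513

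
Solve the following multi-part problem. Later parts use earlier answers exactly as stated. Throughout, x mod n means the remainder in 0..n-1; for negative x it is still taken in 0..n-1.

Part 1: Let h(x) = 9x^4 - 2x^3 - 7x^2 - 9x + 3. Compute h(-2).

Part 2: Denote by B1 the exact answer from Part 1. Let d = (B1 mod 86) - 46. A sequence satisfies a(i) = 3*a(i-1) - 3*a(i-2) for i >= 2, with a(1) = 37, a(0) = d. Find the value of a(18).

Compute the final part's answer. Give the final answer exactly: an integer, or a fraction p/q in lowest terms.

-413343

Part 1: 9*(-2)^4 - 2*(-2)^3 - 7*(-2)^2 - 9*(-2)^1 + 3 = (144) + (16) + (-28) + (18) + (3) = 153; answer 153
Part 2: B1 = 153; d = 21; a(2) = 3*(37) - 3*(21) = 48; iterating: a(2)=48, a(3)=33, a(4)=-45, a(5)=-234, a(6)=-567, a(7)=-999, a(8)=-1296, a(9)=-891, a(10)=1215, a(11)=6318, a(12)=15309, a(13)=26973, a(14)=34992, a(15)=24057, a(16)=-32805, a(17)=-170586, a(18)=-413343; answer -413343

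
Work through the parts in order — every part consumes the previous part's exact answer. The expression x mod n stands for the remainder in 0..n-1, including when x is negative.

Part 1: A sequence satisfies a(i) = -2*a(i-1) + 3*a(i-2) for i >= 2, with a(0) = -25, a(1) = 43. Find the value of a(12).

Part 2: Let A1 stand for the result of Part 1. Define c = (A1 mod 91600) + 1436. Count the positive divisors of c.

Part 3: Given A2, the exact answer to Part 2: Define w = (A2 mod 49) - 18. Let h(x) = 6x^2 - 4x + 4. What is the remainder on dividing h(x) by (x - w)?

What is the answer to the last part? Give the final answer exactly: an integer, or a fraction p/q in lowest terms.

Part 1: a(2) = -2*(43) + 3*(-25) = -161; iterating: a(2)=-161, a(3)=451, a(4)=-1385, a(5)=4123, a(6)=-12401, a(7)=37171, a(8)=-111545, a(9)=334603, a(10)=-1003841, a(11)=3011491, a(12)=-9034505; answer -9034505
Part 2: A1 = -9034505; c = 35331; 35331 = 3 * 11777; number of divisors = (1+1) * (1+1) = 4; answer 4
Part 3: A2 = 4; w = -14; remainder = value at the root: 6*(-14)^2 - 4*(-14)^1 + 4 = (1176) + (56) + (4) = 1236; answer 1236

1236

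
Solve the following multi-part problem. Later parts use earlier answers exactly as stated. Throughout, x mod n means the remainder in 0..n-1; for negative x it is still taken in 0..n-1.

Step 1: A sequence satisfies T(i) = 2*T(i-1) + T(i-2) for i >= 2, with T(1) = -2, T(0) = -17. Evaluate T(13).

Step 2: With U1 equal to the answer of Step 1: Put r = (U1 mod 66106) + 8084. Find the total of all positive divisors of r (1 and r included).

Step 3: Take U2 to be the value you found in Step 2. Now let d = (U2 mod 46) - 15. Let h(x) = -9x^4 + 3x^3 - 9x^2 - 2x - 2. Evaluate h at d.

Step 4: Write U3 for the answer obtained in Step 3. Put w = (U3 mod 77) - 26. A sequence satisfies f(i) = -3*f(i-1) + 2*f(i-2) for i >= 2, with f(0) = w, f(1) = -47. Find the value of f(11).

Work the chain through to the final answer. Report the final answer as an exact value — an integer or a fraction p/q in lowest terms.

Step 1: T(2) = 2*(-2) + 1*(-17) = -21; iterating: T(2)=-21, T(3)=-44, T(4)=-109, T(5)=-262, T(6)=-633, T(7)=-1528, T(8)=-3689, T(9)=-8906, T(10)=-21501, T(11)=-51908, T(12)=-125317, T(13)=-302542; answer -302542
Step 2: U1 = -302542; r = 36072; 36072 = 2^3 * 3^3 * 167; sigma = (1 + 2 + 4 + 8) * (1 + 3 + 9 + 27) * (1 + 167) = 15 * 40 * 168 = 100800; answer 100800
Step 3: U2 = 100800; d = -1; -9*(-1)^4 + 3*(-1)^3 - 9*(-1)^2 - 2*(-1)^1 - 2 = (-9) + (-3) + (-9) + (2) + (-2) = -21; answer -21
Step 4: U3 = -21; w = 30; f(2) = -3*(-47) + 2*(30) = 201; iterating: f(2)=201, f(3)=-697, f(4)=2493, f(5)=-8873, f(6)=31605, f(7)=-112561, f(8)=400893, f(9)=-1427801, f(10)=5085189, f(11)=-18111169; answer -18111169

-18111169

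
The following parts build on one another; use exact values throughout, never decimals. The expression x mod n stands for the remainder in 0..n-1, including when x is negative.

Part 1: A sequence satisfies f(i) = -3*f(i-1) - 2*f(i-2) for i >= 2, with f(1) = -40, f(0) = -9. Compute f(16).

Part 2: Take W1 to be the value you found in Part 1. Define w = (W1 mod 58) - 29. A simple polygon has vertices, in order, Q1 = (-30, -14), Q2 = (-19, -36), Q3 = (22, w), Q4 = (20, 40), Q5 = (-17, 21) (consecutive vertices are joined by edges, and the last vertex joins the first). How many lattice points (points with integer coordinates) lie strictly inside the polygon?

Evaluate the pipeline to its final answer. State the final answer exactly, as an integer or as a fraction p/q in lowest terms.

2084

Part 1: f(2) = -3*(-40) - 2*(-9) = 138; iterating: f(2)=138, f(3)=-334, f(4)=726, f(5)=-1510, f(6)=3078, f(7)=-6214, f(8)=12486, f(9)=-25030, f(10)=50118, f(11)=-100294, f(12)=200646, f(13)=-401350, f(14)=802758, f(15)=-1605574, f(16)=3211206; answer 3211206
Part 2: W1 = 3211206; w = 7; cross terms: (-30*-36 - -19*-14)=814, (-19*7 - 22*-36)=659, (22*40 - 20*7)=740, (20*21 - -17*40)=1100, (-17*-14 - -30*21)=868; twice the area = |4181| = 4181; area = 4181/2; boundary points = 11 + 1 + 1 + 1 + 1 = 15; strictly interior points = area - boundary/2 + 1 = 2084; answer 2084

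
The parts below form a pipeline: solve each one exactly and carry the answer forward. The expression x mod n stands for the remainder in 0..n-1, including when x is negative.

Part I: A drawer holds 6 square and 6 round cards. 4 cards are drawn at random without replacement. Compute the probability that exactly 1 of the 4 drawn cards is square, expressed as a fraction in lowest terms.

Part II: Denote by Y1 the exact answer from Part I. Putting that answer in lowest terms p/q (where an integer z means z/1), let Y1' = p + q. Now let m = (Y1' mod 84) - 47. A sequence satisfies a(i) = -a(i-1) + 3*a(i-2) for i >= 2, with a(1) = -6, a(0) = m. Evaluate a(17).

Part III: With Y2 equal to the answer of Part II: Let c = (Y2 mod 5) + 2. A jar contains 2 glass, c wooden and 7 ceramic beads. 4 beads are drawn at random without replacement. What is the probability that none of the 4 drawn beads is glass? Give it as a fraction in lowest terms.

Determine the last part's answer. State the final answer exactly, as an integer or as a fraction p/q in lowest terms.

Part I: total draws C(12,4) = 495; favorable C(6,1)*C(6,3) = 120; P = 8/33; answer 8/33
Part II: Y1 = 8/33; threaded value p + q = 41; m = -6; a(2) = -1*(-6) + 3*(-6) = -12; iterating: a(2)=-12, a(3)=-6, a(4)=-30, a(5)=12, a(6)=-102, a(7)=138, a(8)=-444, a(9)=858, a(10)=-2190, a(11)=4764, a(12)=-11334, a(13)=25626, a(14)=-59628, a(15)=136506, a(16)=-315390, a(17)=724908; answer 724908
Part III: Y2 = 724908; c = 5; total draws C(14,4) = 1001; favorable C(12,4) = 495; P = 45/91; answer 45/91

45/91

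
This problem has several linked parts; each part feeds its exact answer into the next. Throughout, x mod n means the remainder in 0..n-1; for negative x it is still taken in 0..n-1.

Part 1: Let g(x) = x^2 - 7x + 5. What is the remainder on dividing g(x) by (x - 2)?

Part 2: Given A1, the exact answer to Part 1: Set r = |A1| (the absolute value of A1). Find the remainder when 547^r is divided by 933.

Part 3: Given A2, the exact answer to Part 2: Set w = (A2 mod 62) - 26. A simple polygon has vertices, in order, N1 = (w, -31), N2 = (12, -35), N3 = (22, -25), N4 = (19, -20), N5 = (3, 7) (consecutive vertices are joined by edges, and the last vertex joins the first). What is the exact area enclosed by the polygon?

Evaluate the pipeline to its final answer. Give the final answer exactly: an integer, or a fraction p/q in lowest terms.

Part 1: remainder = value at the root: 1*(2)^2 - 7*(2)^1 + 5 = (4) + (-14) + (5) = -5; answer -5
Part 2: A1 = -5; r = 5; squarings mod 933: 547^1=547, 547^2=649, 547^4=418; 547^5 = 547^1 * 547^4 = 61 (mod 933); answer 61
Part 3: A2 = 61; w = 35; cross terms: (35*-35 - 12*-31)=-853, (12*-25 - 22*-35)=470, (22*-20 - 19*-25)=35, (19*7 - 3*-20)=193, (3*-31 - 35*7)=-338; twice the area = |-493| = 493; area = 493/2; answer 493/2

493/2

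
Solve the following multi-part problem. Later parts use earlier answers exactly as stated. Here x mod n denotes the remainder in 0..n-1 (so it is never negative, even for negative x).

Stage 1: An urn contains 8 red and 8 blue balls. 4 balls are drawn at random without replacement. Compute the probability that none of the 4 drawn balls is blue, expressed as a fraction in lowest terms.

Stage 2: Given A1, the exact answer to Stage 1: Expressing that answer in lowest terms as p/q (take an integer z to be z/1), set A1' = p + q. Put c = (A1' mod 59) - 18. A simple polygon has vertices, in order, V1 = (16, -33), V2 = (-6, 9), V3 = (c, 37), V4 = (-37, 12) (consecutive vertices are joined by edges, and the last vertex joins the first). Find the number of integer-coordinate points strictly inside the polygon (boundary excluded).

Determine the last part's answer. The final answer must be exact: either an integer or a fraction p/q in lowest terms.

Stage 1: total draws C(16,4) = 1820; favorable C(8,4) = 70; P = 1/26; answer 1/26
Stage 2: A1 = 1/26; threaded value p + q = 27; c = 9; cross terms: (16*9 - -6*-33)=-54, (-6*37 - 9*9)=-303, (9*12 - -37*37)=1477, (-37*-33 - 16*12)=1029; twice the area = |2149| = 2149; area = 2149/2; boundary points = 2 + 1 + 1 + 1 = 5; strictly interior points = area - boundary/2 + 1 = 1073; answer 1073

1073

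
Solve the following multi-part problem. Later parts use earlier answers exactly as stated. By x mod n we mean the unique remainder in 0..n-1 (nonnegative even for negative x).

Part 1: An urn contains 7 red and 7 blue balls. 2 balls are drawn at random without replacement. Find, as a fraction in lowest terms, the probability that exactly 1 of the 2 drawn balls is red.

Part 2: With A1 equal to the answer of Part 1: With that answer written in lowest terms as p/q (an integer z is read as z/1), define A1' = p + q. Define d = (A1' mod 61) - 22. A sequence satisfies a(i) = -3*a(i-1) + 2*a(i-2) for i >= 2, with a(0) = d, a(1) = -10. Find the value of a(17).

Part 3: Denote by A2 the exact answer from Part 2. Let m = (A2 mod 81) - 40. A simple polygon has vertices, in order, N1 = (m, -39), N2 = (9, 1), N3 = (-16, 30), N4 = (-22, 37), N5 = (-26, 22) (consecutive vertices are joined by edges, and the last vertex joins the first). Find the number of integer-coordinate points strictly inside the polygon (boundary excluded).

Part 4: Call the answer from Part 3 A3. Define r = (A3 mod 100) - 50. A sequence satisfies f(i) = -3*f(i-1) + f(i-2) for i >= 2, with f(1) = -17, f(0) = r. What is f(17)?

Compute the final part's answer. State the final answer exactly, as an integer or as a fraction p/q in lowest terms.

Part 1: total draws C(14,2) = 91; favorable C(7,1)*C(7,1) = 49; P = 7/13; answer 7/13
Part 2: A1 = 7/13; threaded value p + q = 20; d = -2; a(2) = -3*(-10) + 2*(-2) = 26; iterating: a(2)=26, a(3)=-98, a(4)=346, a(5)=-1234, a(6)=4394, a(7)=-15650, a(8)=55738, a(9)=-198514, a(10)=707018, a(11)=-2518082, a(12)=8968282, a(13)=-31941010, a(14)=113759594, a(15)=-405160802, a(16)=1443001594, a(17)=-5139326386; answer -5139326386
Part 3: A2 = -5139326386; m = -32; cross terms: (-32*1 - 9*-39)=319, (9*30 - -16*1)=286, (-16*37 - -22*30)=68, (-22*22 - -26*37)=478, (-26*-39 - -32*22)=1718; twice the area = |2869| = 2869; area = 2869/2; boundary points = 1 + 1 + 1 + 1 + 1 = 5; strictly interior points = area - boundary/2 + 1 = 1433; answer 1433
Part 4: A3 = 1433; r = -17; f(2) = -3*(-17) + 1*(-17) = 34; iterating: f(2)=34, f(3)=-119, f(4)=391, f(5)=-1292, f(6)=4267, f(7)=-14093, f(8)=46546, f(9)=-153731, f(10)=507739, f(11)=-1676948, f(12)=5538583, f(13)=-18292697, f(14)=60416674, f(15)=-199542719, f(16)=659044831, f(17)=-2176677212; answer -2176677212

-2176677212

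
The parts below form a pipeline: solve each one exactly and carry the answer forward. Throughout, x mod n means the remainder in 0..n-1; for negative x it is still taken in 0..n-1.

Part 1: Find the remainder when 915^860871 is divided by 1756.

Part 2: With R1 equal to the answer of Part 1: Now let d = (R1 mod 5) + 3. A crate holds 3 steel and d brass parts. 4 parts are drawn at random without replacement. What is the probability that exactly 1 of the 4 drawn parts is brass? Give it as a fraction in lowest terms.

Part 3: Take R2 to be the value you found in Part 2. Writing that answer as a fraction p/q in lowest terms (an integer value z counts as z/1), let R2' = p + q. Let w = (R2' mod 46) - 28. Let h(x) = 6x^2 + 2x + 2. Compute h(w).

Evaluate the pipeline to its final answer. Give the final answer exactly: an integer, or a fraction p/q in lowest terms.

Part 1: squarings mod 1756: 915^1=915, 915^2=1369, 915^4=509, 915^8=949, 915^16=1529, 915^32=605, 915^64=777, 915^128=1421, 915^256=1597, 915^512=697, 915^1024=1153, 915^2048=117, 915^4096=1397, 915^8192=693, 915^16384=861, 915^32768=289, 915^65536=989, 915^131072=29, 915^262144=841, 915^524288=1369; 915^860871 = 915^1 * 915^2 * 915^4 * 915^64 * 915^128 * 915^512 * 915^8192 * 915^65536 * 915^262144 * 915^524288 = 215 (mod 1756); answer 215
Part 2: R1 = 215; d = 3; total draws C(6,4) = 15; favorable C(3,1)*C(3,3) = 3; P = 1/5; answer 1/5
Part 3: R2 = 1/5; threaded value p + q = 6; w = -22; 6*(-22)^2 + 2*(-22)^1 + 2 = (2904) + (-44) + (2) = 2862; answer 2862

2862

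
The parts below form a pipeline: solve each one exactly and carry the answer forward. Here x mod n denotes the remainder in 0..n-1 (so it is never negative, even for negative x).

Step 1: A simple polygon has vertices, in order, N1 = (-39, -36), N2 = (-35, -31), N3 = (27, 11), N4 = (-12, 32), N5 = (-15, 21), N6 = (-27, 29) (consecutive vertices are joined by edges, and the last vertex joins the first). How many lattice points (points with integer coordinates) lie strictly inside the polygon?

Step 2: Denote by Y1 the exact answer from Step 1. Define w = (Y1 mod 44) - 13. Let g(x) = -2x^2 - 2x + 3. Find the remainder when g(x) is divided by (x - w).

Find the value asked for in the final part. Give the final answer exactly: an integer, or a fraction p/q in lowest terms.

-837

Step 1: cross terms: (-39*-31 - -35*-36)=-51, (-35*11 - 27*-31)=452, (27*32 - -12*11)=996, (-12*21 - -15*32)=228, (-15*29 - -27*21)=132, (-27*-36 - -39*29)=2103; twice the area = |3860| = 3860; area = 1930; boundary points = 1 + 2 + 3 + 1 + 4 + 1 = 12; strictly interior points = area - boundary/2 + 1 = 1925; answer 1925
Step 2: Y1 = 1925; w = 20; remainder = value at the root: -2*(20)^2 - 2*(20)^1 + 3 = (-800) + (-40) + (3) = -837; answer -837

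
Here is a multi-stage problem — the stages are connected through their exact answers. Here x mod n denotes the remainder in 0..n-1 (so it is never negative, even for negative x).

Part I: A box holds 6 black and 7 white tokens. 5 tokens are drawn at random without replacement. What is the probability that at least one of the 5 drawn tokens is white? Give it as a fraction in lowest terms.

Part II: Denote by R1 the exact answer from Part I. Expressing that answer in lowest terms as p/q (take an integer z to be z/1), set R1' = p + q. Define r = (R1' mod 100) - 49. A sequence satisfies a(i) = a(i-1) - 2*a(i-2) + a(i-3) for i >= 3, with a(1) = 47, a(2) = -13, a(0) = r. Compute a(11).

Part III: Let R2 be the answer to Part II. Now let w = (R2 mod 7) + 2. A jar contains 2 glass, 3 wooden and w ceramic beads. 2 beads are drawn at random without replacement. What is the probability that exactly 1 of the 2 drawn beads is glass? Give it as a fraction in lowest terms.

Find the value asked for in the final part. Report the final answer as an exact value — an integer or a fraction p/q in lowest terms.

Part I: total draws C(13,5) = 1287; complement C(6,5) = 6; favorable 1287 - 6 = 1281; P = 427/429; answer 427/429
Part II: R1 = 427/429; threaded value p + q = 856; r = 7; a(3) = 1*(-13) - 2*(47) + 1*(7) = -100; iterating: a(3)=-100, a(4)=-27, a(5)=160, a(6)=114, a(7)=-233, a(8)=-301, a(9)=279, a(10)=648, a(11)=-211; answer -211
Part III: R2 = -211; w = 8; total draws C(13,2) = 78; favorable C(2,1)*C(11,1) = 22; P = 11/39; answer 11/39

11/39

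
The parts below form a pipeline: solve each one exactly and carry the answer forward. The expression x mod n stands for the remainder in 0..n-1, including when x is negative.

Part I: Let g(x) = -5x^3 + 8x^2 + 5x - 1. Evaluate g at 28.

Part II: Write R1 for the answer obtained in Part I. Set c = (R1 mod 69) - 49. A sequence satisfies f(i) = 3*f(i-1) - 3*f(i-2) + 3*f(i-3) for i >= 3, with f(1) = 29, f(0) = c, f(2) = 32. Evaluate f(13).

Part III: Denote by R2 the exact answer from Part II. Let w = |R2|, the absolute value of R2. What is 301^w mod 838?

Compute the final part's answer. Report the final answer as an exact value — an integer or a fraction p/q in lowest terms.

Part I: -5*(28)^3 + 8*(28)^2 + 5*(28)^1 - 1 = (-109760) + (6272) + (140) + (-1) = -103349; answer -103349
Part II: R1 = -103349; c = -36; f(3) = 3*(32) - 3*(29) + 3*(-36) = -99; iterating: f(3)=-99, f(4)=-306, f(5)=-525, f(6)=-954, f(7)=-2205, f(8)=-5328, f(9)=-12231, f(10)=-27324, f(11)=-61263, f(12)=-138510, f(13)=-313713; answer -313713
Part III: R2 = -313713; w = 313713; squarings mod 838: 301^1=301, 301^2=97, 301^4=191, 301^8=447, 301^16=365, 301^32=821, 301^64=289, 301^128=559, 301^256=745, 301^512=269, 301^1024=293, 301^2048=373, 301^4096=21, 301^8192=441, 301^16384=65, 301^32768=35, 301^65536=387, 301^131072=605, 301^262144=657; 301^313713 = 301^1 * 301^16 * 301^32 * 301^64 * 301^256 * 301^2048 * 301^16384 * 301^32768 * 301^262144 = 191 (mod 838); answer 191

191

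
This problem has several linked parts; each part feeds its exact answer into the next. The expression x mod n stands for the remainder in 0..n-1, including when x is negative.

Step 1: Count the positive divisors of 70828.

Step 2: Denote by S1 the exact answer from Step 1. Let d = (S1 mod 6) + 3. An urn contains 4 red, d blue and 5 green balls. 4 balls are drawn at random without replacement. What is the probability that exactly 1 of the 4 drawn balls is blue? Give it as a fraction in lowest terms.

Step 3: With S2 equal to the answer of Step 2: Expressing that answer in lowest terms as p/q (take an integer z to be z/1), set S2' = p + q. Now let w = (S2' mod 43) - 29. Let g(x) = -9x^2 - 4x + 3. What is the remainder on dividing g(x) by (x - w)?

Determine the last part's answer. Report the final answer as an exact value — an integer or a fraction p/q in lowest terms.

Step 1: 70828 = 2^2 * 17707; number of divisors = (2+1) * (1+1) = 6; answer 6
Step 2: S1 = 6; d = 3; total draws C(12,4) = 495; favorable C(3,1)*C(9,3) = 252; P = 28/55; answer 28/55
Step 3: S2 = 28/55; threaded value p + q = 83; w = 11; remainder = value at the root: -9*(11)^2 - 4*(11)^1 + 3 = (-1089) + (-44) + (3) = -1130; answer -1130

-1130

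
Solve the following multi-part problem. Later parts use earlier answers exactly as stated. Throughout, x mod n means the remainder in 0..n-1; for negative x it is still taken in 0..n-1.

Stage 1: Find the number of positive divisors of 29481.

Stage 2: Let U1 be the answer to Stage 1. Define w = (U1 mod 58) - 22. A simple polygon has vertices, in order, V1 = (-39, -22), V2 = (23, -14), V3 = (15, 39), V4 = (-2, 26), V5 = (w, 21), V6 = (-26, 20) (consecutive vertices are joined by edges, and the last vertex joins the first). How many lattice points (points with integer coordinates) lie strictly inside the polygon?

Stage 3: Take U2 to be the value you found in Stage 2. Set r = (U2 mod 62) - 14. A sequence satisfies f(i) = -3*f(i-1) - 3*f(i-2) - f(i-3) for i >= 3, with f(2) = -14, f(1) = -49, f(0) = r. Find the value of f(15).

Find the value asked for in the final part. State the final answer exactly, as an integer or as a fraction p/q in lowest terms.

Stage 1: 29481 = 3 * 31 * 317; number of divisors = (1+1) * (1+1) * (1+1) = 8; answer 8
Stage 2: U1 = 8; w = -14; cross terms: (-39*-14 - 23*-22)=1052, (23*39 - 15*-14)=1107, (15*26 - -2*39)=468, (-2*21 - -14*26)=322, (-14*20 - -26*21)=266, (-26*-22 - -39*20)=1352; twice the area = |4567| = 4567; area = 4567/2; boundary points = 2 + 1 + 1 + 1 + 1 + 1 = 7; strictly interior points = area - boundary/2 + 1 = 2281; answer 2281
Stage 3: U2 = 2281; r = 35; f(3) = -3*(-14) - 3*(-49) - 1*(35) = 154; iterating: f(3)=154, f(4)=-371, f(5)=665, f(6)=-1036, f(7)=1484, f(8)=-2009, f(9)=2611, f(10)=-3290, f(11)=4046, f(12)=-4879, f(13)=5789, f(14)=-6776, f(15)=7840; answer 7840

7840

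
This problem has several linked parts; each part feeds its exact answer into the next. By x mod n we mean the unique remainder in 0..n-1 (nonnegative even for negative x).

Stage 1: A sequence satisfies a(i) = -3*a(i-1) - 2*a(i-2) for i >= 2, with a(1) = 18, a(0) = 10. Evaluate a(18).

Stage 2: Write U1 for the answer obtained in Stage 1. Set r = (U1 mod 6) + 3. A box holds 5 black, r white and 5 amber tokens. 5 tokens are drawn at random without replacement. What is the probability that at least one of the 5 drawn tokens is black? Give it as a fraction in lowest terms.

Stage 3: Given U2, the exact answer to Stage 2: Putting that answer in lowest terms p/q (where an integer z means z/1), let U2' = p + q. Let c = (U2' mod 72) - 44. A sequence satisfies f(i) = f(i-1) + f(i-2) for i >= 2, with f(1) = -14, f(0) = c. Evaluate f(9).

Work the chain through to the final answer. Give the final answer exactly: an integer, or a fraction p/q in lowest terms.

-1064

Stage 1: a(2) = -3*(18) - 2*(10) = -74; iterating: a(2)=-74, a(3)=186, a(4)=-410, a(5)=858, a(6)=-1754, a(7)=3546, a(8)=-7130, a(9)=14298, a(10)=-28634, a(11)=57306, a(12)=-114650, a(13)=229338, a(14)=-458714, a(15)=917466, a(16)=-1834970, a(17)=3669978, a(18)=-7339994; answer -7339994
Stage 2: U1 = -7339994; r = 7; total draws C(17,5) = 6188; complement C(12,5) = 792; favorable 6188 - 792 = 5396; P = 1349/1547; answer 1349/1547
Stage 3: U2 = 1349/1547; threaded value p + q = 2896; c = -28; f(2) = 1*(-14) + 1*(-28) = -42; iterating: f(2)=-42, f(3)=-56, f(4)=-98, f(5)=-154, f(6)=-252, f(7)=-406, f(8)=-658, f(9)=-1064; answer -1064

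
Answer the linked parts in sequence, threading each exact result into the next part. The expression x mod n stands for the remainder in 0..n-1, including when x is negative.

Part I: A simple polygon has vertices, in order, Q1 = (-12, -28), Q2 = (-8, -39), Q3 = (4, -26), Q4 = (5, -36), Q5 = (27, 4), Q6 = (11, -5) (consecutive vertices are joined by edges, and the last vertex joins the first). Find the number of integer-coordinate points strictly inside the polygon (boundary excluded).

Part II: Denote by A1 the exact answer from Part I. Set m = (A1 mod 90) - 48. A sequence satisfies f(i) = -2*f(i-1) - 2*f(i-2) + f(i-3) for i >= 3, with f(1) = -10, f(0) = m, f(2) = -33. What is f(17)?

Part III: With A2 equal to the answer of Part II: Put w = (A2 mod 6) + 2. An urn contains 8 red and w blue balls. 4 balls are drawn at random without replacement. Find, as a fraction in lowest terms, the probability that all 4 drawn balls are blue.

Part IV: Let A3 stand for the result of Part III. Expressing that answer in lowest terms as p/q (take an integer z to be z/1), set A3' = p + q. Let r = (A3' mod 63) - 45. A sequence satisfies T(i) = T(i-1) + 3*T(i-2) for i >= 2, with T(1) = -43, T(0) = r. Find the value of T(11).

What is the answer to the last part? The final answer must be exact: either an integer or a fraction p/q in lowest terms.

-209248

Part I: cross terms: (-12*-39 - -8*-28)=244, (-8*-26 - 4*-39)=364, (4*-36 - 5*-26)=-14, (5*4 - 27*-36)=992, (27*-5 - 11*4)=-179, (11*-28 - -12*-5)=-368; twice the area = |1039| = 1039; area = 1039/2; boundary points = 1 + 1 + 1 + 2 + 1 + 23 = 29; strictly interior points = area - boundary/2 + 1 = 506; answer 506
Part II: A1 = 506; m = 8; f(3) = -2*(-33) - 2*(-10) + 1*(8) = 94; iterating: f(3)=94, f(4)=-132, f(5)=43, f(6)=272, f(7)=-762, f(8)=1023, f(9)=-250, f(10)=-2308, f(11)=6139, f(12)=-7912, f(13)=1238, f(14)=19487, f(15)=-49362, f(16)=60988, f(17)=-3765; answer -3765
Part III: A2 = -3765; w = 5; total draws C(13,4) = 715; favorable C(5,4) = 5; P = 1/143; answer 1/143
Part IV: A3 = 1/143; threaded value p + q = 144; r = -27; T(2) = 1*(-43) + 3*(-27) = -124; iterating: T(2)=-124, T(3)=-253, T(4)=-625, T(5)=-1384, T(6)=-3259, T(7)=-7411, T(8)=-17188, T(9)=-39421, T(10)=-90985, T(11)=-209248; answer -209248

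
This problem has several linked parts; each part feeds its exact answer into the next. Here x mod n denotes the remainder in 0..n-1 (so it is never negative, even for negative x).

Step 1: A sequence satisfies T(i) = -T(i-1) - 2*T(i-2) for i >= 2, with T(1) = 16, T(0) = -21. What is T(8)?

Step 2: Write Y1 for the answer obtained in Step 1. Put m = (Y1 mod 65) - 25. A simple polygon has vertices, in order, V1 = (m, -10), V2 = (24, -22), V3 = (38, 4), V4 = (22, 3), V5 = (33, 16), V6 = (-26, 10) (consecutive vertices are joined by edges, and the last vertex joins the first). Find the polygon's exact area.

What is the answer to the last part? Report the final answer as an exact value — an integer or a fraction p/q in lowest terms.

2713/2

Step 1: T(2) = -1*(16) - 2*(-21) = 26; iterating: T(2)=26, T(3)=-58, T(4)=6, T(5)=110, T(6)=-122, T(7)=-98, T(8)=342; answer 342
Step 2: Y1 = 342; m = -8; cross terms: (-8*-22 - 24*-10)=416, (24*4 - 38*-22)=932, (38*3 - 22*4)=26, (22*16 - 33*3)=253, (33*10 - -26*16)=746, (-26*-10 - -8*10)=340; twice the area = |2713| = 2713; area = 2713/2; answer 2713/2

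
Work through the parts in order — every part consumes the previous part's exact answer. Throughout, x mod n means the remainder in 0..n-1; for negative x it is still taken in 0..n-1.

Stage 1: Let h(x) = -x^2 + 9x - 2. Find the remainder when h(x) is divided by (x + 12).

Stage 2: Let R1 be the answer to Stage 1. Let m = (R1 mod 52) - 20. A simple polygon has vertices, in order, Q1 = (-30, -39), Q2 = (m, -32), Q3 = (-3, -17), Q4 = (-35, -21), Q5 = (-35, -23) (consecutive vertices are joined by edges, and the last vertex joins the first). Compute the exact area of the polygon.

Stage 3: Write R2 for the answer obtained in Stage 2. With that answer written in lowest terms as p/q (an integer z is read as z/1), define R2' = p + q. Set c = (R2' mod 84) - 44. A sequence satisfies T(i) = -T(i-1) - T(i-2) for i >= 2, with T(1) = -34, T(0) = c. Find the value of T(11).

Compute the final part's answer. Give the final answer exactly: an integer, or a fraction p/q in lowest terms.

Stage 1: remainder = value at the root: -1*(-12)^2 + 9*(-12)^1 - 2 = (-144) + (-108) + (-2) = -254; answer -254
Stage 2: R1 = -254; m = -14; cross terms: (-30*-32 - -14*-39)=414, (-14*-17 - -3*-32)=142, (-3*-21 - -35*-17)=-532, (-35*-23 - -35*-21)=70, (-35*-39 - -30*-23)=675; twice the area = |769| = 769; area = 769/2; answer 769/2
Stage 3: R2 = 769/2; threaded value p + q = 771; c = -29; T(2) = -1*(-34) - 1*(-29) = 63; iterating: T(2)=63, T(3)=-29, T(4)=-34, T(5)=63, T(6)=-29, T(7)=-34, T(8)=63, T(9)=-29, T(10)=-34, T(11)=63; answer 63

63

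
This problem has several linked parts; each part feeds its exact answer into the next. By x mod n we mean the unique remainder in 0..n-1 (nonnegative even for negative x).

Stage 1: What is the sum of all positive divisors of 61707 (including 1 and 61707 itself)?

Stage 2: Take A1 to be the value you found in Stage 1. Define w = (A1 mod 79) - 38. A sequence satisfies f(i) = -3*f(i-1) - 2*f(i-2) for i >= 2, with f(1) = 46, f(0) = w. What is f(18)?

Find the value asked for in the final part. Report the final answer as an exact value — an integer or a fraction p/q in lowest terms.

-11534294

Stage 1: 61707 = 3 * 67 * 307; sigma = (1 + 3) * (1 + 67) * (1 + 307) = 4 * 68 * 308 = 83776; answer 83776
Stage 2: A1 = 83776; w = -2; f(2) = -3*(46) - 2*(-2) = -134; iterating: f(2)=-134, f(3)=310, f(4)=-662, f(5)=1366, f(6)=-2774, f(7)=5590, f(8)=-11222, f(9)=22486, f(10)=-45014, f(11)=90070, f(12)=-180182, f(13)=360406, f(14)=-720854, f(15)=1441750, f(16)=-2883542, f(17)=5767126, f(18)=-11534294; answer -11534294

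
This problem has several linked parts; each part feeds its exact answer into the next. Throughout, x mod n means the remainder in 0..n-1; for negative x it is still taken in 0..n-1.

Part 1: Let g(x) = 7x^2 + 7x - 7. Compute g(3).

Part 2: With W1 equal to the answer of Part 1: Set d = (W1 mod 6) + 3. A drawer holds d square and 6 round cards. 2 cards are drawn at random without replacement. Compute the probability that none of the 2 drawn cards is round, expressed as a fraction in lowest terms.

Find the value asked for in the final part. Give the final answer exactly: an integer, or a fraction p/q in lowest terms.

4/13

Part 1: 7*(3)^2 + 7*(3)^1 - 7 = (63) + (21) + (-7) = 77; answer 77
Part 2: W1 = 77; d = 8; total draws C(14,2) = 91; favorable C(8,2) = 28; P = 4/13; answer 4/13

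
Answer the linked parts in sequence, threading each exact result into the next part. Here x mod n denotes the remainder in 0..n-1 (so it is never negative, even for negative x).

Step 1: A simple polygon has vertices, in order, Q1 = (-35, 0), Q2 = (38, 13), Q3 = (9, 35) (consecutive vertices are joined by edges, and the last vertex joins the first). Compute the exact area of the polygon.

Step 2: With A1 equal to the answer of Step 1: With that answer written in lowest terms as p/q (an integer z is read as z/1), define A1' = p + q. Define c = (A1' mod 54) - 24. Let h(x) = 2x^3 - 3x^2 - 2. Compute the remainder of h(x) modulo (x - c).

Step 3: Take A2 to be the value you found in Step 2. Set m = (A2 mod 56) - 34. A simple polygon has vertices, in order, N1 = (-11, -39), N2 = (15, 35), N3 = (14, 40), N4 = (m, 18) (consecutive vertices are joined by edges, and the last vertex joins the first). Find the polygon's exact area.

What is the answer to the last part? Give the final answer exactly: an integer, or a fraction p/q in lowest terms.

741/2

Step 1: cross terms: (-35*13 - 38*0)=-455, (38*35 - 9*13)=1213, (9*0 - -35*35)=1225; twice the area = |1983| = 1983; area = 1983/2; answer 1983/2
Step 2: A1 = 1983/2; threaded value p + q = 1985; c = 17; remainder = value at the root: 2*(17)^3 - 3*(17)^2 - 2 = (9826) + (-867) + (-2) = 8957; answer 8957
Step 3: A2 = 8957; m = 19; cross terms: (-11*35 - 15*-39)=200, (15*40 - 14*35)=110, (14*18 - 19*40)=-508, (19*-39 - -11*18)=-543; twice the area = |-741| = 741; area = 741/2; answer 741/2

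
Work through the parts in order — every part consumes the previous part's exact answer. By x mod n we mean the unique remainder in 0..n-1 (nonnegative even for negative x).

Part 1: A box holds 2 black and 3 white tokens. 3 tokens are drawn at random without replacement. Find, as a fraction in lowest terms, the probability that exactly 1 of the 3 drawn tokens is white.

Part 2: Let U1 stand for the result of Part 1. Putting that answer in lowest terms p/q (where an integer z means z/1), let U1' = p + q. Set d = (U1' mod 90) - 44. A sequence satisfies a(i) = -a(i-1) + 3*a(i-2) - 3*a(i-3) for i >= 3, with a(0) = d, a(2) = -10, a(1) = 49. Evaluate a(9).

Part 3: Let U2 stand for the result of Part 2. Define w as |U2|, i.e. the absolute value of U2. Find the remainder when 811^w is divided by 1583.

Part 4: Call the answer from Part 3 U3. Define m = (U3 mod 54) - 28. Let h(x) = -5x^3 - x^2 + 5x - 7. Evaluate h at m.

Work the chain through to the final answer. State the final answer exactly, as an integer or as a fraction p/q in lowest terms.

Part 1: total draws C(5,3) = 10; favorable C(3,1)*C(2,2) = 3; P = 3/10; answer 3/10
Part 2: U1 = 3/10; threaded value p + q = 13; d = -31; a(3) = -1*(-10) + 3*(49) - 3*(-31) = 250; iterating: a(3)=250, a(4)=-427, a(5)=1207, a(6)=-3238, a(7)=8140, a(8)=-21475, a(9)=55609; answer 55609
Part 3: U2 = 55609; w = 55609; squarings mod 1583: 811^1=811, 811^2=776, 811^4=636, 811^8=831, 811^16=373, 811^32=1408, 811^64=548, 811^128=1117, 811^256=285, 811^512=492, 811^1024=1448, 811^2048=812, 811^4096=816, 811^8192=996, 811^16384=1058, 811^32768=183; 811^55609 = 811^1 * 811^8 * 811^16 * 811^32 * 811^256 * 811^2048 * 811^4096 * 811^16384 * 811^32768 = 1110 (mod 1583); answer 1110
Part 4: U3 = 1110; m = 2; -5*(2)^3 - 1*(2)^2 + 5*(2)^1 - 7 = (-40) + (-4) + (10) + (-7) = -41; answer -41

-41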